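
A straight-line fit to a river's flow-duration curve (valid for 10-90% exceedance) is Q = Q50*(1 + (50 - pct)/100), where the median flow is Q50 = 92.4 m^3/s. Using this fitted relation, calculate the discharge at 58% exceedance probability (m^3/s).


Q = 92.4 * (1 + (50 - 58)/100) = 85.0080 m^3/s


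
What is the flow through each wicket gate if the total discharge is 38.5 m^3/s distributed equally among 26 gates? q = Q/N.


q = 38.5 / 26 = 1.4808 m^3/s


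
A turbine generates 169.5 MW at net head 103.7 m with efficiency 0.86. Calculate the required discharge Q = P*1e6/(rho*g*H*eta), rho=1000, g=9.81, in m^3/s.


Q = 169.5 * 1e6 / (1000 * 9.81 * 103.7 * 0.86) = 193.7419 m^3/s


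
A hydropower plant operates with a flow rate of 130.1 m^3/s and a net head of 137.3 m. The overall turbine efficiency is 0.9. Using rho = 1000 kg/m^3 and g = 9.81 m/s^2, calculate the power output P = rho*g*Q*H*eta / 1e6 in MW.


P = 1000 * 9.81 * 130.1 * 137.3 * 0.9 / 1e6 = 157.7100 MW


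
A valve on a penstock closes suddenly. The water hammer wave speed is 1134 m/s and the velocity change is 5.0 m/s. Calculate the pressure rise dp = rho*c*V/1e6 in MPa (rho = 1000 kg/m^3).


dp = 1000 * 1134 * 5.0 / 1e6 = 5.6700 MPa


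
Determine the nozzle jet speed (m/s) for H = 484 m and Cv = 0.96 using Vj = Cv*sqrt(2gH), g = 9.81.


Vj = 0.96 * sqrt(2*9.81*484) = 93.5499 m/s


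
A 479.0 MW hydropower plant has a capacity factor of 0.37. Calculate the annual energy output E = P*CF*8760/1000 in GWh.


E = 479.0 * 0.37 * 8760 / 1000 = 1552.5348 GWh


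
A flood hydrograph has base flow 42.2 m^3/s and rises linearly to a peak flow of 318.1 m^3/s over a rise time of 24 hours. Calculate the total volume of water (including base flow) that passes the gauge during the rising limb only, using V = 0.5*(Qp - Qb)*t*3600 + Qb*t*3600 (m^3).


V = 0.5*(318.1 - 42.2)*24*3600 + 42.2*24*3600 = 1.5565e+07 m^3


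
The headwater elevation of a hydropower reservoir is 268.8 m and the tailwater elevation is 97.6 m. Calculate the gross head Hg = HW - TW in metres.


Hg = 268.8 - 97.6 = 171.2000 m


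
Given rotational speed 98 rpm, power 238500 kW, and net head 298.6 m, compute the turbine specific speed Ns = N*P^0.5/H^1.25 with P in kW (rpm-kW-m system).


Ns = 98 * 238500^0.5 / 298.6^1.25 = 38.5574


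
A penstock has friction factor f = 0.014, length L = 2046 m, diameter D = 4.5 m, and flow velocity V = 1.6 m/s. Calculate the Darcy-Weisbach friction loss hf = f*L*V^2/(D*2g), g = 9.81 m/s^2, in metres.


hf = 0.014 * 2046 * 1.6^2 / (4.5 * 2 * 9.81) = 0.8305 m


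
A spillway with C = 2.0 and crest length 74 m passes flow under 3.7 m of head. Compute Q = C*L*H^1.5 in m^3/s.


Q = 2.0 * 74 * 3.7^1.5 = 1053.3296 m^3/s


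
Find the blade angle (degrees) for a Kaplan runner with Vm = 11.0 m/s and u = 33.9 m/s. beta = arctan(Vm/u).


beta = arctan(11.0 / 33.9) = 17.9774 degrees


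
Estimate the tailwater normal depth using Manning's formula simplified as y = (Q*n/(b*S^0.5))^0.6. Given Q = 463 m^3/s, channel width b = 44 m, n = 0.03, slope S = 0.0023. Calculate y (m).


y = (463 * 0.03 / (44 * 0.0023^0.5))^0.6 = 3.0976 m


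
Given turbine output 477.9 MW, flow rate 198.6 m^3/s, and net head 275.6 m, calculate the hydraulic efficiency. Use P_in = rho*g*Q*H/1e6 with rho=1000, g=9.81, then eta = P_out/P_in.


P_in = 1000 * 9.81 * 198.6 * 275.6 / 1e6 = 536.9421 MW
eta = 477.9 / 536.9421 = 0.8900


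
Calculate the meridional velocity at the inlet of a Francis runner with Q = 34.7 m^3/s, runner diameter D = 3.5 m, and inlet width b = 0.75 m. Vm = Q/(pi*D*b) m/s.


Vm = 34.7 / (pi * 3.5 * 0.75) = 4.2078 m/s


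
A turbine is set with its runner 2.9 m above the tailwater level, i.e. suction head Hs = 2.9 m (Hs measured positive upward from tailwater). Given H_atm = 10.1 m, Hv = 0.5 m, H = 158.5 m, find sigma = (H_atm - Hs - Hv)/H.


sigma = (10.1 - 2.9 - 0.5) / 158.5 = 0.0423


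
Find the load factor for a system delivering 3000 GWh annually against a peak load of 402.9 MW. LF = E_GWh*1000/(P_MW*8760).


LF = 3000 * 1000 / (402.9 * 8760) = 0.8500


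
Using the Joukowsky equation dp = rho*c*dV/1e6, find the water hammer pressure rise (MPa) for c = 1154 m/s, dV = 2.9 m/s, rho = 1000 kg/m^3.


dp = 1000 * 1154 * 2.9 / 1e6 = 3.3466 MPa


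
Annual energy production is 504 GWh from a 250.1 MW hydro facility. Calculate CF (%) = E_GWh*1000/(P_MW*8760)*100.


CF = 504 * 1000 / (250.1 * 8760) * 100 = 23.0045 %


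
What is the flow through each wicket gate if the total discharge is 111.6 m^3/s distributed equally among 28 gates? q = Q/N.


q = 111.6 / 28 = 3.9857 m^3/s


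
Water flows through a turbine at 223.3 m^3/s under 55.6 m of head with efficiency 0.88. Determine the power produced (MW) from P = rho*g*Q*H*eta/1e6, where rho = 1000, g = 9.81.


P = 1000 * 9.81 * 223.3 * 55.6 * 0.88 / 1e6 = 107.1804 MW


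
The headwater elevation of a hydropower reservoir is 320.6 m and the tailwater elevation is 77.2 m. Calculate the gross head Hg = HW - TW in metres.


Hg = 320.6 - 77.2 = 243.4000 m


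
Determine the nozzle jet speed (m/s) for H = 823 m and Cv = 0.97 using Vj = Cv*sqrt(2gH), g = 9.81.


Vj = 0.97 * sqrt(2*9.81*823) = 123.2597 m/s


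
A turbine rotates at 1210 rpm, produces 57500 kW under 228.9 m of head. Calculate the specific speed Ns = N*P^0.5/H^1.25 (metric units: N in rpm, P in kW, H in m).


Ns = 1210 * 57500^0.5 / 228.9^1.25 = 325.8833


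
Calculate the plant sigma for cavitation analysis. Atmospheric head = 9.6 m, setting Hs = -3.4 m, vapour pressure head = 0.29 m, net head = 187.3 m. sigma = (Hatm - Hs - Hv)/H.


sigma = (9.6 - (-3.4) - 0.29) / 187.3 = 0.0679


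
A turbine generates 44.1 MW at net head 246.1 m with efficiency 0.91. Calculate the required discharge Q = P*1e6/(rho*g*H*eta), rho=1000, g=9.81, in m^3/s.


Q = 44.1 * 1e6 / (1000 * 9.81 * 246.1 * 0.91) = 20.0732 m^3/s


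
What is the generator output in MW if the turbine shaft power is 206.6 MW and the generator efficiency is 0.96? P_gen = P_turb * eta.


P_gen = 206.6 * 0.96 = 198.3360 MW


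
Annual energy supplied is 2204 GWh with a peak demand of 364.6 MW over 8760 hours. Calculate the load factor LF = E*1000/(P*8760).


LF = 2204 * 1000 / (364.6 * 8760) = 0.6901


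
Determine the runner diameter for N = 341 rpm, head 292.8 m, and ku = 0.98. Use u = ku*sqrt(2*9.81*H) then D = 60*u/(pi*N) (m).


u = 0.98 * sqrt(2*9.81*292.8) = 74.2782 m/s
D = 60 * 74.2782 / (pi * 341) = 4.1601 m


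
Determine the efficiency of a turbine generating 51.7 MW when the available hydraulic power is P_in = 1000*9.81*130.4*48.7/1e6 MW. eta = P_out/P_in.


P_in = 1000 * 9.81 * 130.4 * 48.7 / 1e6 = 62.2982 MW
eta = 51.7 / 62.2982 = 0.8299


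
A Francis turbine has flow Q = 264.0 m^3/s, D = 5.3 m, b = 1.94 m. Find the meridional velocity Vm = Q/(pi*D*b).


Vm = 264.0 / (pi * 5.3 * 1.94) = 8.1729 m/s


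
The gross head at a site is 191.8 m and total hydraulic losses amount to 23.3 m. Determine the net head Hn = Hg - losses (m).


Hn = 191.8 - 23.3 = 168.5000 m


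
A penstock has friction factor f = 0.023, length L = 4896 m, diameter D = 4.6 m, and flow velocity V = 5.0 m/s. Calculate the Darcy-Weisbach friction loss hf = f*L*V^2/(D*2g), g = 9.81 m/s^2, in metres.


hf = 0.023 * 4896 * 5.0^2 / (4.6 * 2 * 9.81) = 31.1927 m


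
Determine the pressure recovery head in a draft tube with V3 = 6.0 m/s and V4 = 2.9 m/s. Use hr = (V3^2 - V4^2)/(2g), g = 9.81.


hr = (6.0^2 - 2.9^2) / (2*9.81) = 1.4062 m


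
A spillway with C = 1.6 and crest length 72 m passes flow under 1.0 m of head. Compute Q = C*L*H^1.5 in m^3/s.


Q = 1.6 * 72 * 1.0^1.5 = 115.2000 m^3/s


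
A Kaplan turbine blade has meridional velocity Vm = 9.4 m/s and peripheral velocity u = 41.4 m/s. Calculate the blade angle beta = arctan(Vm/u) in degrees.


beta = arctan(9.4 / 41.4) = 12.7923 degrees


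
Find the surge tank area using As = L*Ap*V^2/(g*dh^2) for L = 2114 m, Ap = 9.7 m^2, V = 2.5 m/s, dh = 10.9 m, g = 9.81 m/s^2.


As = 2114 * 9.7 * 2.5^2 / (9.81 * 10.9^2) = 109.9600 m^2


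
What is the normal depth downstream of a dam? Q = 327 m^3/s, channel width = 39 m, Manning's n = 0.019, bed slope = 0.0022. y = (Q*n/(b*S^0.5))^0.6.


y = (327 * 0.019 / (39 * 0.0022^0.5))^0.6 = 2.0826 m


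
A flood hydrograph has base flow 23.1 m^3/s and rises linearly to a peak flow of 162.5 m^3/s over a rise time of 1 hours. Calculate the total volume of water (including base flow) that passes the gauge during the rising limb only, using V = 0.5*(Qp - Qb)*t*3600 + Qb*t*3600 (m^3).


V = 0.5*(162.5 - 23.1)*1*3600 + 23.1*1*3600 = 334080.0000 m^3


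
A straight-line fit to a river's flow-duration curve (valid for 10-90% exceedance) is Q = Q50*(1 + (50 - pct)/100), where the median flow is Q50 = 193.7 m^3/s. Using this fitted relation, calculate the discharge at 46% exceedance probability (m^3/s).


Q = 193.7 * (1 + (50 - 46)/100) = 201.4480 m^3/s


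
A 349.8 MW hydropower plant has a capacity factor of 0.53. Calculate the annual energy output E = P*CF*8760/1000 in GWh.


E = 349.8 * 0.53 * 8760 / 1000 = 1624.0514 GWh


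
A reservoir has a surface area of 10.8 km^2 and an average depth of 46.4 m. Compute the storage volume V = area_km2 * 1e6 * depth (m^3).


V = 10.8 * 1e6 * 46.4 = 5.0112e+08 m^3


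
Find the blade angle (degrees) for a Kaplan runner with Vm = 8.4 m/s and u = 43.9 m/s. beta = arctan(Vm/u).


beta = arctan(8.4 / 43.9) = 10.8323 degrees


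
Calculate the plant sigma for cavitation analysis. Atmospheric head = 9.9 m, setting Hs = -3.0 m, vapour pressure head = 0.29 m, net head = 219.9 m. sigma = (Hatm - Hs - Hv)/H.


sigma = (9.9 - (-3.0) - 0.29) / 219.9 = 0.0573


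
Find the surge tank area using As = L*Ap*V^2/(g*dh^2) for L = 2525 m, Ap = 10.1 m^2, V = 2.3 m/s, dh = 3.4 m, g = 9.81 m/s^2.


As = 2525 * 10.1 * 2.3^2 / (9.81 * 3.4^2) = 1189.6291 m^2


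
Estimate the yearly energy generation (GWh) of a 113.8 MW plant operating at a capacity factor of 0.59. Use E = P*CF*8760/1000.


E = 113.8 * 0.59 * 8760 / 1000 = 588.1639 GWh


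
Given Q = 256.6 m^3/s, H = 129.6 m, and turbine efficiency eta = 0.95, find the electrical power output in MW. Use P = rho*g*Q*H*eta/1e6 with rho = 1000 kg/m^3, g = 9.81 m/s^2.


P = 1000 * 9.81 * 256.6 * 129.6 * 0.95 / 1e6 = 309.9233 MW


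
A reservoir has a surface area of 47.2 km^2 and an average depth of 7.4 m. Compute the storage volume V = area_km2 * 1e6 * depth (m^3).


V = 47.2 * 1e6 * 7.4 = 3.4928e+08 m^3


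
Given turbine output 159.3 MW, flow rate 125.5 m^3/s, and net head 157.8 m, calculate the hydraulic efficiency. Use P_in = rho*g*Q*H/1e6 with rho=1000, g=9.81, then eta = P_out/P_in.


P_in = 1000 * 9.81 * 125.5 * 157.8 / 1e6 = 194.2763 MW
eta = 159.3 / 194.2763 = 0.8200


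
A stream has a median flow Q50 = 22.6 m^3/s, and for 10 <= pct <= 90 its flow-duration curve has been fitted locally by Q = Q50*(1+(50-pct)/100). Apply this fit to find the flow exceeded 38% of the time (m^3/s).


Q = 22.6 * (1 + (50 - 38)/100) = 25.3120 m^3/s


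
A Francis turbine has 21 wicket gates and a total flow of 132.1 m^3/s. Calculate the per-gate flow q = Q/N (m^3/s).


q = 132.1 / 21 = 6.2905 m^3/s


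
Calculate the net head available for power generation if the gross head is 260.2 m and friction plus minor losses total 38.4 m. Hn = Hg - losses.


Hn = 260.2 - 38.4 = 221.8000 m


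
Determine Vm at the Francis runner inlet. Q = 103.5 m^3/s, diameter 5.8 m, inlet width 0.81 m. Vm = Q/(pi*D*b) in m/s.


Vm = 103.5 / (pi * 5.8 * 0.81) = 7.0126 m/s


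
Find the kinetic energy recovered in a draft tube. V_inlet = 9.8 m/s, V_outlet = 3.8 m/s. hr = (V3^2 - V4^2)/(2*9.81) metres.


hr = (9.8^2 - 3.8^2) / (2*9.81) = 4.1590 m


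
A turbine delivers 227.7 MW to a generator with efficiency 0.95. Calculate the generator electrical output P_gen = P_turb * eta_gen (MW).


P_gen = 227.7 * 0.95 = 216.3150 MW


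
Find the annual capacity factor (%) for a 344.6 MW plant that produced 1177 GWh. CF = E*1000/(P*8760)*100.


CF = 1177 * 1000 / (344.6 * 8760) * 100 = 38.9903 %


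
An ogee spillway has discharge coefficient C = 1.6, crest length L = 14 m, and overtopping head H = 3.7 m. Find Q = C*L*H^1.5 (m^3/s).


Q = 1.6 * 14 * 3.7^1.5 = 159.4229 m^3/s


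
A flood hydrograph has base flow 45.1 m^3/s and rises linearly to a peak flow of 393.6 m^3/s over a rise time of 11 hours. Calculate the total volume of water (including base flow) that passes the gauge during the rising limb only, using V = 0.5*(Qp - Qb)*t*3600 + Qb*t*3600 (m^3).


V = 0.5*(393.6 - 45.1)*11*3600 + 45.1*11*3600 = 8.6863e+06 m^3


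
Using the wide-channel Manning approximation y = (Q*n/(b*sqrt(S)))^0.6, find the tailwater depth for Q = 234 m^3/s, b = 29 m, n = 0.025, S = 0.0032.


y = (234 * 0.025 / (29 * 0.0032^0.5))^0.6 = 2.1444 m


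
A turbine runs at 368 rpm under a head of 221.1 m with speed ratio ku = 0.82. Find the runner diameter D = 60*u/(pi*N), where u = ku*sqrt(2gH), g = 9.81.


u = 0.82 * sqrt(2*9.81*221.1) = 54.0080 m/s
D = 60 * 54.0080 / (pi * 368) = 2.8029 m


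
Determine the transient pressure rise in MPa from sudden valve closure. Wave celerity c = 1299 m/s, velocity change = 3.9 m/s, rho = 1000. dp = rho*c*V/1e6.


dp = 1000 * 1299 * 3.9 / 1e6 = 5.0661 MPa


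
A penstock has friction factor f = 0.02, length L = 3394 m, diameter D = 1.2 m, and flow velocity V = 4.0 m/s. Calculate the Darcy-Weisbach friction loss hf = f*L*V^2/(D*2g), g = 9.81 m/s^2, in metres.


hf = 0.02 * 3394 * 4.0^2 / (1.2 * 2 * 9.81) = 46.1298 m


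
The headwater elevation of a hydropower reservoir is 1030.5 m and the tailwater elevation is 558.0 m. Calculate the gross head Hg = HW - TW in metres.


Hg = 1030.5 - 558.0 = 472.5000 m


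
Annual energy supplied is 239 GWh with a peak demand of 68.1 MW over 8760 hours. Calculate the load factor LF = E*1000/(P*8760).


LF = 239 * 1000 / (68.1 * 8760) = 0.4006


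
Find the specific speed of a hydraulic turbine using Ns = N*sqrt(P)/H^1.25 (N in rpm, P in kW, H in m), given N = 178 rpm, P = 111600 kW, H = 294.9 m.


Ns = 178 * 111600^0.5 / 294.9^1.25 = 48.6585


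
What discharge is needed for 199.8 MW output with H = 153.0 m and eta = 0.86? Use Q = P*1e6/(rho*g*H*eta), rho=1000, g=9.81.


Q = 199.8 * 1e6 / (1000 * 9.81 * 153.0 * 0.86) = 154.7878 m^3/s


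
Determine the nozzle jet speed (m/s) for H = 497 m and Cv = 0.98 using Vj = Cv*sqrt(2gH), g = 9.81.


Vj = 0.98 * sqrt(2*9.81*497) = 96.7729 m/s


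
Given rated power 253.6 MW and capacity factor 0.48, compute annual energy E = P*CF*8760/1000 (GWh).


E = 253.6 * 0.48 * 8760 / 1000 = 1066.3373 GWh


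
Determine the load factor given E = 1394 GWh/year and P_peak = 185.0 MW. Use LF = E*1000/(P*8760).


LF = 1394 * 1000 / (185.0 * 8760) = 0.8602


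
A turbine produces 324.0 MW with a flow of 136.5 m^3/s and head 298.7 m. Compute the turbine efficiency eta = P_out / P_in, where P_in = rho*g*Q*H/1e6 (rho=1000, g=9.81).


P_in = 1000 * 9.81 * 136.5 * 298.7 / 1e6 = 399.9787 MW
eta = 324.0 / 399.9787 = 0.8100


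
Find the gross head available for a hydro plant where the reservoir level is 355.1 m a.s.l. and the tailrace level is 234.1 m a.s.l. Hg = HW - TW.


Hg = 355.1 - 234.1 = 121.0000 m


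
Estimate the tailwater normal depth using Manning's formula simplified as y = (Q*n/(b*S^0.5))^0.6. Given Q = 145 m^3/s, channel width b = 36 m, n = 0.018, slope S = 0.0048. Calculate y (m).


y = (145 * 0.018 / (36 * 0.0048^0.5))^0.6 = 1.0276 m


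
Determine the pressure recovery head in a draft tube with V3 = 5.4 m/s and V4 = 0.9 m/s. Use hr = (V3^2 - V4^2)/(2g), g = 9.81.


hr = (5.4^2 - 0.9^2) / (2*9.81) = 1.4450 m


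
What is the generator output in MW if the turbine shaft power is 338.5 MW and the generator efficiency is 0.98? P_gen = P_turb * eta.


P_gen = 338.5 * 0.98 = 331.7300 MW


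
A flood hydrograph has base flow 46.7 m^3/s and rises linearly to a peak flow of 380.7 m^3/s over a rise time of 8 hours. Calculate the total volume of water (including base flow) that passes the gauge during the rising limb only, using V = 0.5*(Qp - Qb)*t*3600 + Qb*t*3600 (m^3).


V = 0.5*(380.7 - 46.7)*8*3600 + 46.7*8*3600 = 6.1546e+06 m^3


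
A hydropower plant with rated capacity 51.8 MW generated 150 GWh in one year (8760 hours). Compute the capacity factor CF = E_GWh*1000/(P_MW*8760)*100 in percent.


CF = 150 * 1000 / (51.8 * 8760) * 100 = 33.0565 %


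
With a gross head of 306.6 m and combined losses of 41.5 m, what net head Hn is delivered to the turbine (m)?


Hn = 306.6 - 41.5 = 265.1000 m


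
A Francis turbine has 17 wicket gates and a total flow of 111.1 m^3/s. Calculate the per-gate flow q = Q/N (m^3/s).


q = 111.1 / 17 = 6.5353 m^3/s


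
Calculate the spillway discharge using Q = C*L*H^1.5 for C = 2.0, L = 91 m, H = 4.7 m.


Q = 2.0 * 91 * 4.7^1.5 = 1854.4630 m^3/s


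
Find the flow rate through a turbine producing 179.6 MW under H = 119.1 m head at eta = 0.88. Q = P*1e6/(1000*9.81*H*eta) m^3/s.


Q = 179.6 * 1e6 / (1000 * 9.81 * 119.1 * 0.88) = 174.6799 m^3/s


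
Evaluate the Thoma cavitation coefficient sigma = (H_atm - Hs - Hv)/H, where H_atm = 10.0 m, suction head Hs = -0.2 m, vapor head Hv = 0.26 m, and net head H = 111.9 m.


sigma = (10.0 - (-0.2) - 0.26) / 111.9 = 0.0888


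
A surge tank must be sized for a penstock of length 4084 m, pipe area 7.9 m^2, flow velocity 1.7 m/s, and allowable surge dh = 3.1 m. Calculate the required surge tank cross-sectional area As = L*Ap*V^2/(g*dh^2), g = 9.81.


As = 4084 * 7.9 * 1.7^2 / (9.81 * 3.1^2) = 989.0501 m^2


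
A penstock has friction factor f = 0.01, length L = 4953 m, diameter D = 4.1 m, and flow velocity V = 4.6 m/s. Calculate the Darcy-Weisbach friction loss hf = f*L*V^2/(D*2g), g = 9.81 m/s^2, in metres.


hf = 0.01 * 4953 * 4.6^2 / (4.1 * 2 * 9.81) = 13.0287 m


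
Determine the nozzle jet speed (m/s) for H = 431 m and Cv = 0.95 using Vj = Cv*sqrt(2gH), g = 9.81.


Vj = 0.95 * sqrt(2*9.81*431) = 87.3598 m/s


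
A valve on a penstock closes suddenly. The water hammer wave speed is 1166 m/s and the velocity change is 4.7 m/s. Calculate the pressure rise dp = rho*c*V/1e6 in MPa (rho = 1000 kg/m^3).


dp = 1000 * 1166 * 4.7 / 1e6 = 5.4802 MPa


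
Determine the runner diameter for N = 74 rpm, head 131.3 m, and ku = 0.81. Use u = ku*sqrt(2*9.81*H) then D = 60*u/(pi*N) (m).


u = 0.81 * sqrt(2*9.81*131.3) = 41.1118 m/s
D = 60 * 41.1118 / (pi * 74) = 10.6105 m


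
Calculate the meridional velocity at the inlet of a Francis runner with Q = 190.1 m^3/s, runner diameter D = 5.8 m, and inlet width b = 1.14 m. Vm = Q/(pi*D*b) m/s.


Vm = 190.1 / (pi * 5.8 * 1.14) = 9.1516 m/s


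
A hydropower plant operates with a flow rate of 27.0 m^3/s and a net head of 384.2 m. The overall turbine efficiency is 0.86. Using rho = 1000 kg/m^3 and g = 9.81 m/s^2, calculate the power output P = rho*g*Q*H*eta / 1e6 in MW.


P = 1000 * 9.81 * 27.0 * 384.2 * 0.86 / 1e6 = 87.5162 MW


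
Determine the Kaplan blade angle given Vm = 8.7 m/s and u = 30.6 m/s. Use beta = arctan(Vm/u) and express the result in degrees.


beta = arctan(8.7 / 30.6) = 15.8712 degrees


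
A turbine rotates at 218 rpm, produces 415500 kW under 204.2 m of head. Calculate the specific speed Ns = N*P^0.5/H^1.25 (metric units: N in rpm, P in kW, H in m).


Ns = 218 * 415500^0.5 / 204.2^1.25 = 182.0423


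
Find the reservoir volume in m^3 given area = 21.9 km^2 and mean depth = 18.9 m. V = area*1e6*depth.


V = 21.9 * 1e6 * 18.9 = 4.1391e+08 m^3


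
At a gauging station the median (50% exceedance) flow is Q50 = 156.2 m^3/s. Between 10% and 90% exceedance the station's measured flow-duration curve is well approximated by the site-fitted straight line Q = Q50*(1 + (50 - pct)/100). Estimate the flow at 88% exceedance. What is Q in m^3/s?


Q = 156.2 * (1 + (50 - 88)/100) = 96.8440 m^3/s


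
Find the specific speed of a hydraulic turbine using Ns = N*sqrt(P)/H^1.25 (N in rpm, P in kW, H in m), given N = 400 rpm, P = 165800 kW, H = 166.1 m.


Ns = 400 * 165800^0.5 / 166.1^1.25 = 273.1431


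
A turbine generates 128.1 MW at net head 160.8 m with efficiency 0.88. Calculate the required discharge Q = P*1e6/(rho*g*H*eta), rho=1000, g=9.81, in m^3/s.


Q = 128.1 * 1e6 / (1000 * 9.81 * 160.8 * 0.88) = 92.2808 m^3/s


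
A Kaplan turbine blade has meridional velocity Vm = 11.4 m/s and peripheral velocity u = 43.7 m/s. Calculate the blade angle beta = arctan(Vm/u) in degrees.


beta = arctan(11.4 / 43.7) = 14.6209 degrees


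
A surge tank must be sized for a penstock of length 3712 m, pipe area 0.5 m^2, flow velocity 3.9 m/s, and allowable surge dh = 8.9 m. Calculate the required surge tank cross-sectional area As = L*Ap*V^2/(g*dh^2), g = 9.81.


As = 3712 * 0.5 * 3.9^2 / (9.81 * 8.9^2) = 36.3294 m^2


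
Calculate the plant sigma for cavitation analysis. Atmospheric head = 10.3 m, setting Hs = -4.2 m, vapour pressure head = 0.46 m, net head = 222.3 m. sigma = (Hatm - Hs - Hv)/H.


sigma = (10.3 - (-4.2) - 0.46) / 222.3 = 0.0632


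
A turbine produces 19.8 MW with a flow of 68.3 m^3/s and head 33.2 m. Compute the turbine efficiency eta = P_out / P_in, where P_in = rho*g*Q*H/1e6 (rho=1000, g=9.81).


P_in = 1000 * 9.81 * 68.3 * 33.2 / 1e6 = 22.2448 MW
eta = 19.8 / 22.2448 = 0.8901


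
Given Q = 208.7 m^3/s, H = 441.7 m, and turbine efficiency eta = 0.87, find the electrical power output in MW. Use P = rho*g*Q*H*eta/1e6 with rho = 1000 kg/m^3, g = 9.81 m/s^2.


P = 1000 * 9.81 * 208.7 * 441.7 * 0.87 / 1e6 = 786.7525 MW


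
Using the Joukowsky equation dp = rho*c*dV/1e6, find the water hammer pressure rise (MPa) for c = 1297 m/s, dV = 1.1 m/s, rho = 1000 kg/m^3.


dp = 1000 * 1297 * 1.1 / 1e6 = 1.4267 MPa


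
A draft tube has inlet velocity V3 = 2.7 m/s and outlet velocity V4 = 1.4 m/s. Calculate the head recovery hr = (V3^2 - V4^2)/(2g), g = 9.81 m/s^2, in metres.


hr = (2.7^2 - 1.4^2) / (2*9.81) = 0.2717 m


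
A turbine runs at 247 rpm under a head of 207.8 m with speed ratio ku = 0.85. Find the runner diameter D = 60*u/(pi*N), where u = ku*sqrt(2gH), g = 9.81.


u = 0.85 * sqrt(2*9.81*207.8) = 54.2739 m/s
D = 60 * 54.2739 / (pi * 247) = 4.1966 m


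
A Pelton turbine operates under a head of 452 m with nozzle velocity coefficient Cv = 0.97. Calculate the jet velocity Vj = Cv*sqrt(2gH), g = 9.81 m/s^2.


Vj = 0.97 * sqrt(2*9.81*452) = 91.3462 m/s


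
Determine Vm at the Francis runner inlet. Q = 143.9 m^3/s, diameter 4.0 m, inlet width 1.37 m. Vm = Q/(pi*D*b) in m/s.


Vm = 143.9 / (pi * 4.0 * 1.37) = 8.3585 m/s


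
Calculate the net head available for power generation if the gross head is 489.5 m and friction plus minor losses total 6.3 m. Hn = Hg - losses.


Hn = 489.5 - 6.3 = 483.2000 m


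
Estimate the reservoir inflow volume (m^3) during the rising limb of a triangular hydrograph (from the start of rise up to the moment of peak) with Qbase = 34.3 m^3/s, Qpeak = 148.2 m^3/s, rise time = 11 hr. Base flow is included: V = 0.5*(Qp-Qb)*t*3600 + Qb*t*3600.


V = 0.5*(148.2 - 34.3)*11*3600 + 34.3*11*3600 = 3.6135e+06 m^3


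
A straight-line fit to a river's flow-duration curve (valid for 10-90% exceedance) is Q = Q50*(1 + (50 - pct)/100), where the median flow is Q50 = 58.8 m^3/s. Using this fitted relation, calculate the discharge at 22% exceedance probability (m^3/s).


Q = 58.8 * (1 + (50 - 22)/100) = 75.2640 m^3/s


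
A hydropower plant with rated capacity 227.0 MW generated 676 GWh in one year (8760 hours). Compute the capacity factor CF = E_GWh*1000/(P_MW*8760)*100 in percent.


CF = 676 * 1000 / (227.0 * 8760) * 100 = 33.9951 %


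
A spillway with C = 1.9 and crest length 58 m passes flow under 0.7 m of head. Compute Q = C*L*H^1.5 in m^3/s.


Q = 1.9 * 58 * 0.7^1.5 = 64.5400 m^3/s


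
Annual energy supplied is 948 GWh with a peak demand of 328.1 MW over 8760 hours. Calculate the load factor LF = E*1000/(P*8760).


LF = 948 * 1000 / (328.1 * 8760) = 0.3298


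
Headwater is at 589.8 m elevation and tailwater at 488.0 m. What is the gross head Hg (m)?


Hg = 589.8 - 488.0 = 101.8000 m


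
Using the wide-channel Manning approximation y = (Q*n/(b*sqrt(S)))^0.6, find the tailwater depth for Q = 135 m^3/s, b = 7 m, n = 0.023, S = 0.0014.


y = (135 * 0.023 / (7 * 0.0014^0.5))^0.6 = 4.4090 m


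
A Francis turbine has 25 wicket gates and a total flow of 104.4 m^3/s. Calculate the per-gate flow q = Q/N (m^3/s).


q = 104.4 / 25 = 4.1760 m^3/s


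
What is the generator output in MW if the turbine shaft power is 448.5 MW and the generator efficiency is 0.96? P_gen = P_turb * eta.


P_gen = 448.5 * 0.96 = 430.5600 MW


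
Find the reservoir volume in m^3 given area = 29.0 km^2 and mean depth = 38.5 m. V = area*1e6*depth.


V = 29.0 * 1e6 * 38.5 = 1.1165e+09 m^3


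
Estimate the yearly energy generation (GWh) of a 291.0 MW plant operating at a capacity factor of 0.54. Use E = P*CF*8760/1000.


E = 291.0 * 0.54 * 8760 / 1000 = 1376.5464 GWh


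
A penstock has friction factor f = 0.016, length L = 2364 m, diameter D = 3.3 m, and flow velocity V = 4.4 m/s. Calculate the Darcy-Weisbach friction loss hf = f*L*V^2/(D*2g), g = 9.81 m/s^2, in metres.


hf = 0.016 * 2364 * 4.4^2 / (3.3 * 2 * 9.81) = 11.3099 m


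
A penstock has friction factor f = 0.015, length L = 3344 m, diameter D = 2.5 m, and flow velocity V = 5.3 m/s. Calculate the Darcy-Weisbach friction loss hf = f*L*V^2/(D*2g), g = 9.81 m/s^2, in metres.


hf = 0.015 * 3344 * 5.3^2 / (2.5 * 2 * 9.81) = 28.7257 m


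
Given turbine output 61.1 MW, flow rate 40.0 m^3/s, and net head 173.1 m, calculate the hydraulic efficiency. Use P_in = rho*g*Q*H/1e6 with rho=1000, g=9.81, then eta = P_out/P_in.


P_in = 1000 * 9.81 * 40.0 * 173.1 / 1e6 = 67.9244 MW
eta = 61.1 / 67.9244 = 0.8995


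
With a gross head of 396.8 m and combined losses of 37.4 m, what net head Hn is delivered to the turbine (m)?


Hn = 396.8 - 37.4 = 359.4000 m


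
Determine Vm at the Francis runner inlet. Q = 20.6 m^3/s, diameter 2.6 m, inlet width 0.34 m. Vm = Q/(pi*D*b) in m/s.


Vm = 20.6 / (pi * 2.6 * 0.34) = 7.4176 m/s


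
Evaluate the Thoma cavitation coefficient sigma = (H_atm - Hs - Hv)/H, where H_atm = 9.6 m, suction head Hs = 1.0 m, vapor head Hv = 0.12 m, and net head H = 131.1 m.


sigma = (9.6 - 1.0 - 0.12) / 131.1 = 0.0647


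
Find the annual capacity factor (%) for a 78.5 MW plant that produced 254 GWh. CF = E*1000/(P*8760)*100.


CF = 254 * 1000 / (78.5 * 8760) * 100 = 36.9369 %


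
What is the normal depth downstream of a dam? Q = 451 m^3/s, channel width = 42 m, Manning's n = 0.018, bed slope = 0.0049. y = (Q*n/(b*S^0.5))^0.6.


y = (451 * 0.018 / (42 * 0.0049^0.5))^0.6 = 1.8393 m


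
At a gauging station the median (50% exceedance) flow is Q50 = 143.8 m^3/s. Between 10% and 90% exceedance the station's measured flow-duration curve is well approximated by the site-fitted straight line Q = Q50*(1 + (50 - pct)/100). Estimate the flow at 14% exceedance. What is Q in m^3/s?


Q = 143.8 * (1 + (50 - 14)/100) = 195.5680 m^3/s


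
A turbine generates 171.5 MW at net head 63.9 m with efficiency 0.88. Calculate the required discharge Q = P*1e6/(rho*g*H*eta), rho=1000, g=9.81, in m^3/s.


Q = 171.5 * 1e6 / (1000 * 9.81 * 63.9 * 0.88) = 310.8935 m^3/s


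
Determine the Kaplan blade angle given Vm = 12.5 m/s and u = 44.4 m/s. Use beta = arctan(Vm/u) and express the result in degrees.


beta = arctan(12.5 / 44.4) = 15.7236 degrees


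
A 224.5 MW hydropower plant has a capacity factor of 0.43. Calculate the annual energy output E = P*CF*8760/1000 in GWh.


E = 224.5 * 0.43 * 8760 / 1000 = 845.6466 GWh


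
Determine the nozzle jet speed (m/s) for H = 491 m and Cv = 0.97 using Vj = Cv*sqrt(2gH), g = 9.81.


Vj = 0.97 * sqrt(2*9.81*491) = 95.2055 m/s


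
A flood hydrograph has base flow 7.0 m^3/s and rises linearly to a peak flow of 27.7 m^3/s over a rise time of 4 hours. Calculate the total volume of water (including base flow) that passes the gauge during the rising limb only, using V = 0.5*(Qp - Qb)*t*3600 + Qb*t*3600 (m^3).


V = 0.5*(27.7 - 7.0)*4*3600 + 7.0*4*3600 = 249840.0000 m^3


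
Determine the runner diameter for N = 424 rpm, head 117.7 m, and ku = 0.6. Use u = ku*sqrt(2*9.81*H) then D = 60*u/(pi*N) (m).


u = 0.6 * sqrt(2*9.81*117.7) = 28.8329 m/s
D = 60 * 28.8329 / (pi * 424) = 1.2987 m


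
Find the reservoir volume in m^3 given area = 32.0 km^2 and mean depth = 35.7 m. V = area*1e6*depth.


V = 32.0 * 1e6 * 35.7 = 1.1424e+09 m^3


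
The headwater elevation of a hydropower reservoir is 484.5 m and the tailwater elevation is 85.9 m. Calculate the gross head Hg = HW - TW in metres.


Hg = 484.5 - 85.9 = 398.6000 m


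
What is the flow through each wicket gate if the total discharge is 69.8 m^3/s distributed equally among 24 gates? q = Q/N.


q = 69.8 / 24 = 2.9083 m^3/s


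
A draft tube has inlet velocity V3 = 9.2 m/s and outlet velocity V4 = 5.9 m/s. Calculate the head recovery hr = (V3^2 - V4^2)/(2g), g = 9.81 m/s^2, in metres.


hr = (9.2^2 - 5.9^2) / (2*9.81) = 2.5398 m


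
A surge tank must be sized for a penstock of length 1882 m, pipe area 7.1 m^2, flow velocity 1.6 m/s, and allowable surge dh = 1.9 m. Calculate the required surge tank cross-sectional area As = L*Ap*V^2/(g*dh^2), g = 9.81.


As = 1882 * 7.1 * 1.6^2 / (9.81 * 1.9^2) = 965.9213 m^2


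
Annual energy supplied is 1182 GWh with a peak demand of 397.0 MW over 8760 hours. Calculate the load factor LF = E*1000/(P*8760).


LF = 1182 * 1000 / (397.0 * 8760) = 0.3399


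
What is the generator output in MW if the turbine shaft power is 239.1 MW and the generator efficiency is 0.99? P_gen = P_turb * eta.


P_gen = 239.1 * 0.99 = 236.7090 MW


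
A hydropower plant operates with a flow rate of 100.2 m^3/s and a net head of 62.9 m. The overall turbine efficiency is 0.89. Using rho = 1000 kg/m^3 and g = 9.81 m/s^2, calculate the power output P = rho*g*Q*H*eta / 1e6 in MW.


P = 1000 * 9.81 * 100.2 * 62.9 * 0.89 / 1e6 = 55.0272 MW


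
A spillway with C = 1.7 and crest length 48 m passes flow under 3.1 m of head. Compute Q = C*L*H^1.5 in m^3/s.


Q = 1.7 * 48 * 3.1^1.5 = 445.3820 m^3/s


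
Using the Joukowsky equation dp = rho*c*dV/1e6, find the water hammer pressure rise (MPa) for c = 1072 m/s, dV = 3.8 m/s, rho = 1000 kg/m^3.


dp = 1000 * 1072 * 3.8 / 1e6 = 4.0736 MPa


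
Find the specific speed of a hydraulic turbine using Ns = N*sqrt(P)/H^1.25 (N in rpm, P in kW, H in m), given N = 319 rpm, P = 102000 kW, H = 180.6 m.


Ns = 319 * 102000^0.5 / 180.6^1.25 = 153.8840


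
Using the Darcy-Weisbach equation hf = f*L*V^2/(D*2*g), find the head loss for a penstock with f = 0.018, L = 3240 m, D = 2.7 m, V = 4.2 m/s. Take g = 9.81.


hf = 0.018 * 3240 * 4.2^2 / (2.7 * 2 * 9.81) = 19.4202 m


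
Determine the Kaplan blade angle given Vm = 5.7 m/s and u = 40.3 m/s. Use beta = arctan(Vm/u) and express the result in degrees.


beta = arctan(5.7 / 40.3) = 8.0505 degrees


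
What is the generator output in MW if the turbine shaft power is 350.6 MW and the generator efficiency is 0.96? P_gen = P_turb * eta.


P_gen = 350.6 * 0.96 = 336.5760 MW


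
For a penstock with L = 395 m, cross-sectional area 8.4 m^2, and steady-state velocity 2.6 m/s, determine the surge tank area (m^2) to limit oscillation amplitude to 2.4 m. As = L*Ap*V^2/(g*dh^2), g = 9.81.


As = 395 * 8.4 * 2.6^2 / (9.81 * 2.4^2) = 396.9461 m^2


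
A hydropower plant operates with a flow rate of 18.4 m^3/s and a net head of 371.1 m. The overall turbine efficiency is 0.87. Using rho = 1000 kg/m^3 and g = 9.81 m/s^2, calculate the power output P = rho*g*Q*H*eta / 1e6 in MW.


P = 1000 * 9.81 * 18.4 * 371.1 * 0.87 / 1e6 = 58.2770 MW


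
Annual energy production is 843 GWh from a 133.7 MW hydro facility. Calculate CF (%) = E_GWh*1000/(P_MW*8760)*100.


CF = 843 * 1000 / (133.7 * 8760) * 100 = 71.9767 %


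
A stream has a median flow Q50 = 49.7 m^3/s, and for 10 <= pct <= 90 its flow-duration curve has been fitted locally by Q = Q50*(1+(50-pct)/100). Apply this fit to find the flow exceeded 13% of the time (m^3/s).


Q = 49.7 * (1 + (50 - 13)/100) = 68.0890 m^3/s


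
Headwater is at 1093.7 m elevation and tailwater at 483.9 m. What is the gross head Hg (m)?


Hg = 1093.7 - 483.9 = 609.8000 m


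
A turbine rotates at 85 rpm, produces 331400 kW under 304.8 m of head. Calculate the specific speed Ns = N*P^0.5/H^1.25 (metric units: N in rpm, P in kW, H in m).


Ns = 85 * 331400^0.5 / 304.8^1.25 = 38.4217


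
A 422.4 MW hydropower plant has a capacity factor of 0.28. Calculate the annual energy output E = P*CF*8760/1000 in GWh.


E = 422.4 * 0.28 * 8760 / 1000 = 1036.0627 GWh


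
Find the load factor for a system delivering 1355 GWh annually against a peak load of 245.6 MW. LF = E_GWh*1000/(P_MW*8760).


LF = 1355 * 1000 / (245.6 * 8760) = 0.6298


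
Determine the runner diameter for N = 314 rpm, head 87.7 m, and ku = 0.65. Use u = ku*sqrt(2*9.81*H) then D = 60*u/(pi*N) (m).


u = 0.65 * sqrt(2*9.81*87.7) = 26.9627 m/s
D = 60 * 26.9627 / (pi * 314) = 1.6400 m


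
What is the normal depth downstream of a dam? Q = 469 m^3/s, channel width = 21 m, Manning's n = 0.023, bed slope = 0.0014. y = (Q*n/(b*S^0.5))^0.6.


y = (469 * 0.023 / (21 * 0.0014^0.5))^0.6 = 4.8147 m


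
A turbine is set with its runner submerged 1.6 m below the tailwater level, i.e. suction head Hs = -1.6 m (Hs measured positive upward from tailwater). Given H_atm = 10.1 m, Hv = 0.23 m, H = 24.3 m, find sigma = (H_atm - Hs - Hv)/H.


sigma = (10.1 - (-1.6) - 0.23) / 24.3 = 0.4720


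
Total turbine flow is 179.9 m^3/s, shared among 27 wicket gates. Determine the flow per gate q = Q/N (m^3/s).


q = 179.9 / 27 = 6.6630 m^3/s


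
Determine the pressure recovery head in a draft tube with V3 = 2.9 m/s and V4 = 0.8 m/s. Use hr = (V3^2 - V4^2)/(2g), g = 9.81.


hr = (2.9^2 - 0.8^2) / (2*9.81) = 0.3960 m


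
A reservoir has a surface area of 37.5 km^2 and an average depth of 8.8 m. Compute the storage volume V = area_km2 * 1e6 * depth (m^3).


V = 37.5 * 1e6 * 8.8 = 3.3000e+08 m^3


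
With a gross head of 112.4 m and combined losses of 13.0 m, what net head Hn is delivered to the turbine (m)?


Hn = 112.4 - 13.0 = 99.4000 m


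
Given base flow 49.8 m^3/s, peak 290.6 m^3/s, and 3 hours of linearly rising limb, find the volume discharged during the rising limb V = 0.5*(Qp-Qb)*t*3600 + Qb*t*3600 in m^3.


V = 0.5*(290.6 - 49.8)*3*3600 + 49.8*3*3600 = 1.8382e+06 m^3


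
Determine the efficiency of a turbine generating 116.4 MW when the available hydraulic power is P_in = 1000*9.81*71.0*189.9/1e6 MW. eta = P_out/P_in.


P_in = 1000 * 9.81 * 71.0 * 189.9 / 1e6 = 132.2672 MW
eta = 116.4 / 132.2672 = 0.8800


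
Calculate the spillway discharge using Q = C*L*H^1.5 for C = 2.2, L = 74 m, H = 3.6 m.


Q = 2.2 * 74 * 3.6^1.5 = 1112.0086 m^3/s


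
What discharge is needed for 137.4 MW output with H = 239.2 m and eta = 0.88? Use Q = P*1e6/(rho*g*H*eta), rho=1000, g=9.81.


Q = 137.4 * 1e6 / (1000 * 9.81 * 239.2 * 0.88) = 66.5386 m^3/s


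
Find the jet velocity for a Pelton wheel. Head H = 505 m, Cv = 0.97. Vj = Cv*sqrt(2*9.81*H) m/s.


Vj = 0.97 * sqrt(2*9.81*505) = 96.5533 m/s


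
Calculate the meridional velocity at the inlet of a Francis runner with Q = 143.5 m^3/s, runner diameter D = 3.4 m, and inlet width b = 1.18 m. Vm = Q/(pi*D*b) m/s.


Vm = 143.5 / (pi * 3.4 * 1.18) = 11.3852 m/s


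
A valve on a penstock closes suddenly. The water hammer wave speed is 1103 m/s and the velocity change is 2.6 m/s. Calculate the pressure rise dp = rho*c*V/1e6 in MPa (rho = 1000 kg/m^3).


dp = 1000 * 1103 * 2.6 / 1e6 = 2.8678 MPa


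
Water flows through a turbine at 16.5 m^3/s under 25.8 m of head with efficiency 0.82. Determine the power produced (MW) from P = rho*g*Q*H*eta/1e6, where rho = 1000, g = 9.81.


P = 1000 * 9.81 * 16.5 * 25.8 * 0.82 / 1e6 = 3.4244 MW


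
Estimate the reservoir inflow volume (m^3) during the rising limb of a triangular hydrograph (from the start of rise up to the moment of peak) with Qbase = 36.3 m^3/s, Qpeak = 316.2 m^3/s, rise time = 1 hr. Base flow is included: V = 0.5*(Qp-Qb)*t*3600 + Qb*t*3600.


V = 0.5*(316.2 - 36.3)*1*3600 + 36.3*1*3600 = 634500.0000 m^3


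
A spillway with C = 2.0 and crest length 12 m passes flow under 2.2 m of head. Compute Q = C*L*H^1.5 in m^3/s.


Q = 2.0 * 12 * 2.2^1.5 = 78.3151 m^3/s


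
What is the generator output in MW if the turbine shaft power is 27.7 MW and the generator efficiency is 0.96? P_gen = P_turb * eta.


P_gen = 27.7 * 0.96 = 26.5920 MW


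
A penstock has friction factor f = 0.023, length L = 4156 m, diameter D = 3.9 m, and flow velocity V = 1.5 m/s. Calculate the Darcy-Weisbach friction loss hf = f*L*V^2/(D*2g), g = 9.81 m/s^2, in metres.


hf = 0.023 * 4156 * 1.5^2 / (3.9 * 2 * 9.81) = 2.8108 m


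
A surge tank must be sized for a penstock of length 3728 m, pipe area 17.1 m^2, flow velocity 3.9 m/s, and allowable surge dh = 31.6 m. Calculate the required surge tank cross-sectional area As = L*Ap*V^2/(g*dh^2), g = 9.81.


As = 3728 * 17.1 * 3.9^2 / (9.81 * 31.6^2) = 98.9824 m^2


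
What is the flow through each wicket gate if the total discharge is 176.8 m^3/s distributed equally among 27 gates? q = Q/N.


q = 176.8 / 27 = 6.5481 m^3/s


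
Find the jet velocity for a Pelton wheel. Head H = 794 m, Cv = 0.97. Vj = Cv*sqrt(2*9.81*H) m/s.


Vj = 0.97 * sqrt(2*9.81*794) = 121.0686 m/s


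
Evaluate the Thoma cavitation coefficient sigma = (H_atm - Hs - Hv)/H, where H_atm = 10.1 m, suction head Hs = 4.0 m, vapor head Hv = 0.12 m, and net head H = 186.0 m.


sigma = (10.1 - 4.0 - 0.12) / 186.0 = 0.0322


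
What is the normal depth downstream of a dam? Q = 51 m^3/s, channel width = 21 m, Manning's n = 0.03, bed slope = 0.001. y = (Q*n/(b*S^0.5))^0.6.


y = (51 * 0.03 / (21 * 0.001^0.5))^0.6 = 1.6500 m


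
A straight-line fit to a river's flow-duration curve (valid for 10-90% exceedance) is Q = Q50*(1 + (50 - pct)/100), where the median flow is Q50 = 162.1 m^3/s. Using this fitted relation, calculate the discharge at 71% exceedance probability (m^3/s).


Q = 162.1 * (1 + (50 - 71)/100) = 128.0590 m^3/s


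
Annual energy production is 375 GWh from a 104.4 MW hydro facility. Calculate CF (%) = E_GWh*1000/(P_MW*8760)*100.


CF = 375 * 1000 / (104.4 * 8760) * 100 = 41.0040 %


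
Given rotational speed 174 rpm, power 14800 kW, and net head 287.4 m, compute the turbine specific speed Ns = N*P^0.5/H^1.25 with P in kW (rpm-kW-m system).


Ns = 174 * 14800^0.5 / 287.4^1.25 = 17.8884


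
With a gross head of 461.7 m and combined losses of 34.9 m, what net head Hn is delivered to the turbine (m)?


Hn = 461.7 - 34.9 = 426.8000 m


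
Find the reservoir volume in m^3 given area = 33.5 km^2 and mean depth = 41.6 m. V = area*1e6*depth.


V = 33.5 * 1e6 * 41.6 = 1.3936e+09 m^3


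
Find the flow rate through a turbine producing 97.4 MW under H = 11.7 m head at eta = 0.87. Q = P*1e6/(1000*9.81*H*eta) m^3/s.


Q = 97.4 * 1e6 / (1000 * 9.81 * 11.7 * 0.87) = 975.4047 m^3/s
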